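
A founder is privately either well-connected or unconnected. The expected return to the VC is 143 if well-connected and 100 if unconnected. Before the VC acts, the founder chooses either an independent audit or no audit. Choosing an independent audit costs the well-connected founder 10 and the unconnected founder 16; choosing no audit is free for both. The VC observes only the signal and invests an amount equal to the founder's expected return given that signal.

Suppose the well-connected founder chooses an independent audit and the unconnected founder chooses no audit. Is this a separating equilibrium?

No

If types separate, audit earns payment 143 and no audit earns 100.
Well-connected: audit gives 143 − 10 = 133; no audit gives 100 − 0 = 100. No deviation. ✓
Unconnected: no audit gives 100 − 0 = 100; audit gives 143 − 16 = 127. Would deviate. ✗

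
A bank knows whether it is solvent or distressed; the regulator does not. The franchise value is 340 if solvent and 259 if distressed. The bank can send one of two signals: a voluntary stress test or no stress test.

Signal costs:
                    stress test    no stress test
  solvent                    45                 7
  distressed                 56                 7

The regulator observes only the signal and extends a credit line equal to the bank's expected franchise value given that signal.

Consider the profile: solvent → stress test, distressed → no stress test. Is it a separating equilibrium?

No

If types separate, stress test earns payment 340 and no stress test earns 259.
Solvent: stress test gives 340 − 45 = 295; no stress test gives 259 − 7 = 252. No deviation. ✓
Distressed: no stress test gives 259 − 7 = 252; stress test gives 340 − 56 = 284. Would deviate. ✗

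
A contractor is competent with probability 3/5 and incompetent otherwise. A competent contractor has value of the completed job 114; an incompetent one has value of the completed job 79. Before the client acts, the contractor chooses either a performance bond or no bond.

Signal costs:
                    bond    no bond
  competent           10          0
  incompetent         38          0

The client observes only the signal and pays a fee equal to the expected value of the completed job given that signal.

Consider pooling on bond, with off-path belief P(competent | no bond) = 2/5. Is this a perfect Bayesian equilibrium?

No

At the pooled signal (bond) the client holds the prior 3/5 and pays 3/5·114 + 2/5·79 = 100. Off-path (no bond) belief 2/5 gives 2/5·114 + 3/5·79 = 93.
Competent: bond gives 100 − 10 = 90; no bond gives 93 − 0 = 93. Deviates. ✗
Incompetent: bond gives 100 − 38 = 62; no bond gives 93 − 0 = 93. Deviates. ✗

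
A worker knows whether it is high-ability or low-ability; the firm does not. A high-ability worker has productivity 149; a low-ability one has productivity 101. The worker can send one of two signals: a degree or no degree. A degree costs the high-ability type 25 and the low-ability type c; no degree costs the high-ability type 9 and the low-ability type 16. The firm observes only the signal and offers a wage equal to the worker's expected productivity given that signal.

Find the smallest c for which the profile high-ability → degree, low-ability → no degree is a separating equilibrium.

64

Under separation: degree → high-ability (pays 149); no degree → low-ability (pays 101).
High-ability: 149 − 25 = 124 ≥ 101 − 9 = 92. Holds regardless of c. ✓
Low-ability: 101 − 16 ≥ 149 − c, so c ≥ 149 − 85 = 64.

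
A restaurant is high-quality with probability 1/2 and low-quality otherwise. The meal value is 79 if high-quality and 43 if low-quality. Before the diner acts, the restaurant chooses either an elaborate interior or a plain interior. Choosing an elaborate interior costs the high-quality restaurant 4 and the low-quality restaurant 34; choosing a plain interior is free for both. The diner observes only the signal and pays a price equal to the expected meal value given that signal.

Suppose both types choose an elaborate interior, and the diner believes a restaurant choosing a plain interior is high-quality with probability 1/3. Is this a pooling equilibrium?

At the pooled signal (elaborate interior) the diner holds the prior 1/2 and pays 1/2·79 + 1/2·43 = 61. Off-path (plain interior) belief 1/3 gives 1/3·79 + 2/3·43 = 55.
High-quality: elaborate interior gives 61 − 4 = 57; plain interior gives 55 − 0 = 55. Stays. ✓
Low-quality: elaborate interior gives 61 − 34 = 27; plain interior gives 55 − 0 = 55. Deviates. ✗

No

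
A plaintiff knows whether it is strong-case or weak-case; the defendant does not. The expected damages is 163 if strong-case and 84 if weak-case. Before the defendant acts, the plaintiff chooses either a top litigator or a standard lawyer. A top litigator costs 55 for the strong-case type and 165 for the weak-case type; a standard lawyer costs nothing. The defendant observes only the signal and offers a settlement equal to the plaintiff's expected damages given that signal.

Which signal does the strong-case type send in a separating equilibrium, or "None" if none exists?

top litigator

Try strong-case → top litigator, weak-case → standard lawyer:
  If types separate, top litigator earns payment 163 and standard lawyer earns 84.
  Strong-case: top litigator gives 163 − 55 = 108; standard lawyer gives 84 − 0 = 84. No deviation. ✓
  Weak-case: standard lawyer gives 84 − 0 = 84; top litigator gives 163 − 165 = -2. No deviation. ✓
Both hold — the strong-case type sends top litigator.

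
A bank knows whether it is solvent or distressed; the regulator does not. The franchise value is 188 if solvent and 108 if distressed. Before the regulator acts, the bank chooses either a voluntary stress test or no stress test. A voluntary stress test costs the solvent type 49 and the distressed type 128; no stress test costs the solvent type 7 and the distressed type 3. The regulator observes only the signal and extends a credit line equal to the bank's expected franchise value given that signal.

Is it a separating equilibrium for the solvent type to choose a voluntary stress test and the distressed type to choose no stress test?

Yes

Under separation the regulator infers type exactly: stress test → solvent (pays 188), no stress test → distressed (pays 108).
Solvent: stress test gives 188 − 49 = 139; no stress test gives 108 − 7 = 101. No deviation. ✓
Distressed: no stress test gives 108 − 3 = 105; stress test gives 188 − 128 = 60. No deviation. ✓
Both incentive constraints hold.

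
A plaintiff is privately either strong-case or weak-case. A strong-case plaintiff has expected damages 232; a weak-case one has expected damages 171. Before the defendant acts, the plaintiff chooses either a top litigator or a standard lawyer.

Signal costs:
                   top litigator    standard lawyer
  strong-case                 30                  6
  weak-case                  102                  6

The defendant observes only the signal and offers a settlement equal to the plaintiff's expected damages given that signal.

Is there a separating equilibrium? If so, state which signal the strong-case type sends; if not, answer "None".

top litigator

Try strong-case → top litigator, weak-case → standard lawyer:
  Under separation the defendant infers type exactly: top litigator → strong-case (pays 232), standard lawyer → weak-case (pays 171).
  Strong-case: top litigator gives 232 − 30 = 202; standard lawyer gives 171 − 6 = 165. No deviation. ✓
  Weak-case: standard lawyer gives 171 − 6 = 165; top litigator gives 232 − 102 = 130. No deviation. ✓
Both hold — the strong-case type sends top litigator.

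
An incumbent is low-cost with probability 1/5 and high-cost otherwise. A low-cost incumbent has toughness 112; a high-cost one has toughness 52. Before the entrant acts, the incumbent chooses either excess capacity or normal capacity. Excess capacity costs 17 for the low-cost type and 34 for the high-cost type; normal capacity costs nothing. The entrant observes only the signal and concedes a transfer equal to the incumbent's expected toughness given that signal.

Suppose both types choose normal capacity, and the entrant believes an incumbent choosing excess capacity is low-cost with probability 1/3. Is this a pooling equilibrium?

Yes

On the equilibrium path (normal capacity) the entrant holds the prior 1/5 and pays 1/5·112 + 4/5·52 = 64. Off-path (excess capacity) belief 1/3 gives 1/3·112 + 2/3·52 = 72.
Low-cost: normal capacity gives 64 − 0 = 64; excess capacity gives 72 − 17 = 55. Stays. ✓
High-cost: normal capacity gives 64 − 0 = 64; excess capacity gives 72 − 34 = 38. Stays. ✓
Beliefs are Bayes-consistent on-path and both types best-respond.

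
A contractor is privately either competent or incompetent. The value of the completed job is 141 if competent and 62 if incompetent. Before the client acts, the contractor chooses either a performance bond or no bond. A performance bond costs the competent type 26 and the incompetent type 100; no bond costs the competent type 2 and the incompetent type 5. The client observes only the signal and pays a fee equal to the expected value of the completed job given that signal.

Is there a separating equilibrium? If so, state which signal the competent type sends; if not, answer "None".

Try competent → bond, incompetent → no bond:
  Under separation the client infers type exactly: bond → competent (pays 141), no bond → incompetent (pays 62).
  Competent: bond gives 141 − 26 = 115; no bond gives 62 − 2 = 60. No deviation. ✓
  Incompetent: no bond gives 62 − 5 = 57; bond gives 141 − 100 = 41. No deviation. ✓
Both hold — the competent type sends bond.

bond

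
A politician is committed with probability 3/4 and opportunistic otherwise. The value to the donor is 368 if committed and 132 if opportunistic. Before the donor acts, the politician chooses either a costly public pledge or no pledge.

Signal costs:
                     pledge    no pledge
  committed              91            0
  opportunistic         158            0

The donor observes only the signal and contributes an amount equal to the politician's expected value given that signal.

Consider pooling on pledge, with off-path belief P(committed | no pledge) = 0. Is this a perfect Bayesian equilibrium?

At the pooled signal (pledge) the donor holds the prior 3/4 and pays 3/4·368 + 1/4·132 = 309. Off-path (no pledge) belief 0 gives 0·368 + 1·132 = 132.
Committed: pledge gives 309 − 91 = 218; no pledge gives 132 − 0 = 132. Stays. ✓
Opportunistic: pledge gives 309 − 158 = 151; no pledge gives 132 − 0 = 132. Stays. ✓

Yes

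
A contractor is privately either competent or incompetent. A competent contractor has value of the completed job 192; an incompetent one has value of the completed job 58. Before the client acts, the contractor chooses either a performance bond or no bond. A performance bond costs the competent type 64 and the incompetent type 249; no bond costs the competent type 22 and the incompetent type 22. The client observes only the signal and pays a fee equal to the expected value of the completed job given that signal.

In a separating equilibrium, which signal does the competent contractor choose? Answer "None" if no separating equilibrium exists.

bond

Try competent → bond, incompetent → no bond:
  If types separate, bond earns payment 192 and no bond earns 58.
  Competent: bond gives 192 − 64 = 128; no bond gives 58 − 22 = 36. No deviation. ✓
  Incompetent: no bond gives 58 − 22 = 36; bond gives 192 − 249 = -57. No deviation. ✓
Both hold — the competent type sends bond.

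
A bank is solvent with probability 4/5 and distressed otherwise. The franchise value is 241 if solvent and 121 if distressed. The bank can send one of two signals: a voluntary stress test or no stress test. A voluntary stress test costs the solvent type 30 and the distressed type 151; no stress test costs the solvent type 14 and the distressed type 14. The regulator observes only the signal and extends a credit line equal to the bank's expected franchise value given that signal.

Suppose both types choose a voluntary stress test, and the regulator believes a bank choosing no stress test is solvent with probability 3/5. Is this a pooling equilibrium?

No

On the equilibrium path (stress test) the regulator holds the prior 4/5 and pays 4/5·241 + 1/5·121 = 217. Off-path (no stress test) belief 3/5 gives 3/5·241 + 2/5·121 = 193.
Solvent: stress test gives 217 − 30 = 187; no stress test gives 193 − 14 = 179. Stays. ✓
Distressed: stress test gives 217 − 151 = 66; no stress test gives 193 − 14 = 179. Deviates. ✗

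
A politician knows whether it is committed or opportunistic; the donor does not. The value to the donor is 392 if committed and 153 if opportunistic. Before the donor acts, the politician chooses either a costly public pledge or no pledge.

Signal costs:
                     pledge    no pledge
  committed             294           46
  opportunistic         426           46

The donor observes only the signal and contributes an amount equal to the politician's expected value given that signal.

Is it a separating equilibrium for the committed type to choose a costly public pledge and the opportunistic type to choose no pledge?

No

Under separation the donor infers type exactly: pledge → committed (pays 392), no pledge → opportunistic (pays 153).
Committed: pledge gives 392 − 294 = 98; no pledge gives 153 − 46 = 107. Would deviate. ✗
Opportunistic: no pledge gives 153 − 46 = 107; pledge gives 392 − 426 = -34. No deviation. ✓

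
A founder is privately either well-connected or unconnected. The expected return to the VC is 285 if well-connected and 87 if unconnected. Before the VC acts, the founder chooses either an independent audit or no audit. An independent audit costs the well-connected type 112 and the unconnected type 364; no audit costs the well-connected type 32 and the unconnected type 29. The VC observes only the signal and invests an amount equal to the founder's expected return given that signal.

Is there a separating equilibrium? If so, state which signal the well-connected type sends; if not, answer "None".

Try well-connected → audit, unconnected → no audit:
  Under separation the VC infers type exactly: audit → well-connected (pays 285), no audit → unconnected (pays 87).
  Well-connected: audit gives 285 − 112 = 173; no audit gives 87 − 32 = 55. No deviation. ✓
  Unconnected: no audit gives 87 − 29 = 58; audit gives 285 − 364 = -79. No deviation. ✓
Both hold — the well-connected type sends audit.

audit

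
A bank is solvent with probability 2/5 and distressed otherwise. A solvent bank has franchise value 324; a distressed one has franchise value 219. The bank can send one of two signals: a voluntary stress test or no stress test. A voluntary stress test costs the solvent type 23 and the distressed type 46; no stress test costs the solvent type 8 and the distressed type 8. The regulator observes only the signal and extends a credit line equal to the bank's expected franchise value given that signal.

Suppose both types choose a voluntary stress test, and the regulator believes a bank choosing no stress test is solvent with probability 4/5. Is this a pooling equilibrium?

No

On the equilibrium path (stress test) the regulator holds the prior 2/5 and pays 2/5·324 + 3/5·219 = 261. Off-path (no stress test) belief 4/5 gives 4/5·324 + 1/5·219 = 303.
Solvent: stress test gives 261 − 23 = 238; no stress test gives 303 − 8 = 295. Deviates. ✗
Distressed: stress test gives 261 − 46 = 215; no stress test gives 303 − 8 = 295. Deviates. ✗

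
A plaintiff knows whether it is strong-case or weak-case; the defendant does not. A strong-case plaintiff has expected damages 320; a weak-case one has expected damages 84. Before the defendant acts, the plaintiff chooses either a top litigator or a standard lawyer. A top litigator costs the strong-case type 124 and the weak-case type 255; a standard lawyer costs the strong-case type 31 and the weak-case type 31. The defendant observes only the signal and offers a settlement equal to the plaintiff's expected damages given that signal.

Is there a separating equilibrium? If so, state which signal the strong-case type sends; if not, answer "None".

Try strong-case → top litigator, weak-case → standard lawyer:
  Under separation the defendant infers type exactly: top litigator → strong-case (pays 320), standard lawyer → weak-case (pays 84).
  Strong-case: top litigator gives 320 − 124 = 196; standard lawyer gives 84 − 31 = 53. No deviation. ✓
  Weak-case: standard lawyer gives 84 − 31 = 53; top litigator gives 320 − 255 = 65. Would deviate. ✗
Try strong-case → standard lawyer, weak-case → top litigator:
  Under separation the defendant infers type exactly: standard lawyer → strong-case (pays 320), top litigator → weak-case (pays 84).
  Strong-case: standard lawyer gives 320 − 31 = 289; top litigator gives 84 − 124 = -40. No deviation. ✓
  Weak-case: top litigator gives 84 − 255 = -171; standard lawyer gives 320 − 31 = 289. Would deviate. ✗
Neither assignment is incentive-compatible.

None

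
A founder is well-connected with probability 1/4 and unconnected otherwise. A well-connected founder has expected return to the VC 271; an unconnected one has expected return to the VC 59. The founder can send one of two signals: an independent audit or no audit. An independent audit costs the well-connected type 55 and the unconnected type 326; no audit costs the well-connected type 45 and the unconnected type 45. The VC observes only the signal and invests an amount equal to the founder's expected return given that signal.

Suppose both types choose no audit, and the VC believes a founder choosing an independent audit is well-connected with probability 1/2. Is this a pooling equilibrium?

At the pooled signal (no audit) the VC holds the prior 1/4 and pays 1/4·271 + 3/4·59 = 112. Off-path (audit) belief 1/2 gives 1/2·271 + 1/2·59 = 165.
Well-connected: no audit gives 112 − 45 = 67; audit gives 165 − 55 = 110. Deviates. ✗
Unconnected: no audit gives 112 − 45 = 67; audit gives 165 − 326 = -161. Stays. ✓

No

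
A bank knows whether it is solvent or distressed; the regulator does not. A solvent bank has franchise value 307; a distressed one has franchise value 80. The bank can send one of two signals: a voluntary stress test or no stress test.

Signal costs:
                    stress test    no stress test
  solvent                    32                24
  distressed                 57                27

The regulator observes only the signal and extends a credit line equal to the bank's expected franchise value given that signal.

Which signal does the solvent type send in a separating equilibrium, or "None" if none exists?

None

Try solvent → stress test, distressed → no stress test:
  If types separate, stress test earns payment 307 and no stress test earns 80.
  Solvent: stress test gives 307 − 32 = 275; no stress test gives 80 − 24 = 56. No deviation. ✓
  Distressed: no stress test gives 80 − 27 = 53; stress test gives 307 − 57 = 250. Would deviate. ✗
Try solvent → no stress test, distressed → stress test:
  If types separate, no stress test earns payment 307 and stress test earns 80.
  Solvent: no stress test gives 307 − 24 = 283; stress test gives 80 − 32 = 48. No deviation. ✓
  Distressed: stress test gives 80 − 57 = 23; no stress test gives 307 − 27 = 280. Would deviate. ✗
Neither assignment is incentive-compatible.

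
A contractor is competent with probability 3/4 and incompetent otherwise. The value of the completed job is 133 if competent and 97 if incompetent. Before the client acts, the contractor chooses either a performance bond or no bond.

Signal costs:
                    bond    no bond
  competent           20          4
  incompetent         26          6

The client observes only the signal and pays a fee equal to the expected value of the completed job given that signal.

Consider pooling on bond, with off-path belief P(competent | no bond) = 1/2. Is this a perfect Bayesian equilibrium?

No

On the equilibrium path (bond) the client holds the prior 3/4 and pays 3/4·133 + 1/4·97 = 124. Off-path (no bond) belief 1/2 gives 1/2·133 + 1/2·97 = 115.
Competent: bond gives 124 − 20 = 104; no bond gives 115 − 4 = 111. Deviates. ✗
Incompetent: bond gives 124 − 26 = 98; no bond gives 115 − 6 = 109. Deviates. ✗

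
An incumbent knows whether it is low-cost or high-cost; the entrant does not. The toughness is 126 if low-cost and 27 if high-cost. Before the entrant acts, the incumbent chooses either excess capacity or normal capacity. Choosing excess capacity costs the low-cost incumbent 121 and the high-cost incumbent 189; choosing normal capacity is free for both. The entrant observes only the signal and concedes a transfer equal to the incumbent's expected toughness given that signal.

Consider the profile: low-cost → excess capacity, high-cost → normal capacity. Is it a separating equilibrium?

No

If types separate, excess capacity earns payment 126 and normal capacity earns 27.
Low-cost: excess capacity gives 126 − 121 = 5; normal capacity gives 27 − 0 = 27. Would deviate. ✗
High-cost: normal capacity gives 27 − 0 = 27; excess capacity gives 126 − 189 = -63. No deviation. ✓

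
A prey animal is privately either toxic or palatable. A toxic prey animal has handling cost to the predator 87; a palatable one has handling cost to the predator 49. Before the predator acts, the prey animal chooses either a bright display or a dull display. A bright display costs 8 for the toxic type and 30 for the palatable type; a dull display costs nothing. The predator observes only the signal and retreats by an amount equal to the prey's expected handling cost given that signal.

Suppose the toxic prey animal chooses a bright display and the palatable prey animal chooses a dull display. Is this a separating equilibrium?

No

Under separation the predator infers type exactly: bright display → toxic (pays 87), dull display → palatable (pays 49).
Toxic: bright display gives 87 − 8 = 79; dull display gives 49 − 0 = 49. No deviation. ✓
Palatable: dull display gives 49 − 0 = 49; bright display gives 87 − 30 = 57. Would deviate. ✗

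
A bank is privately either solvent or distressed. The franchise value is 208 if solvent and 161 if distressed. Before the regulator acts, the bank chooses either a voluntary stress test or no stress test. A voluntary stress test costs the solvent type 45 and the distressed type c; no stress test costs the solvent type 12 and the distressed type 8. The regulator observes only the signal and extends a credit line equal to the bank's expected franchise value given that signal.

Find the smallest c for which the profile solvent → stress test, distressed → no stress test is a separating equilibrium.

Under separation: stress test → solvent (pays 208); no stress test → distressed (pays 161).
Solvent: 208 − 45 = 163 ≥ 161 − 12 = 149. Holds regardless of c. ✓
Distressed: 161 − 8 ≥ 208 − c, so c ≥ 208 − 153 = 55.

55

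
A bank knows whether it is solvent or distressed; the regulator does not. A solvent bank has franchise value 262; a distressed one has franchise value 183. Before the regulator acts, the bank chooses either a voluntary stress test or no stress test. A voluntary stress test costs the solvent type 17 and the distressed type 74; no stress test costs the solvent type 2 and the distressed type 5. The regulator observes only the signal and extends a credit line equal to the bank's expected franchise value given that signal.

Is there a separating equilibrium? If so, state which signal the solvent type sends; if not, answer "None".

Try solvent → stress test, distressed → no stress test:
  If types separate, stress test earns payment 262 and no stress test earns 183.
  Solvent: stress test gives 262 − 17 = 245; no stress test gives 183 − 2 = 181. No deviation. ✓
  Distressed: no stress test gives 183 − 5 = 178; stress test gives 262 − 74 = 188. Would deviate. ✗
Try solvent → no stress test, distressed → stress test:
  If types separate, no stress test earns payment 262 and stress test earns 183.
  Solvent: no stress test gives 262 − 2 = 260; stress test gives 183 − 17 = 166. No deviation. ✓
  Distressed: stress test gives 183 − 74 = 109; no stress test gives 262 − 5 = 257. Would deviate. ✗
Neither assignment is incentive-compatible.

None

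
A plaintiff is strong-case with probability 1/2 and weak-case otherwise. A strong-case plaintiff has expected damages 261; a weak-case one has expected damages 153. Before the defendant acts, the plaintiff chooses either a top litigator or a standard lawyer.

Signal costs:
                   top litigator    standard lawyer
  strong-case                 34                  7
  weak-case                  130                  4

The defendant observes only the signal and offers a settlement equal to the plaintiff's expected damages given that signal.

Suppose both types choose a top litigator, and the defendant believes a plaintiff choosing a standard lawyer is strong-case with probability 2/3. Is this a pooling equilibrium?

No

At the pooled signal (top litigator) the defendant holds the prior 1/2 and pays 1/2·261 + 1/2·153 = 207. Off-path (standard lawyer) belief 2/3 gives 2/3·261 + 1/3·153 = 225.
Strong-case: top litigator gives 207 − 34 = 173; standard lawyer gives 225 − 7 = 218. Deviates. ✗
Weak-case: top litigator gives 207 − 130 = 77; standard lawyer gives 225 − 4 = 221. Deviates. ✗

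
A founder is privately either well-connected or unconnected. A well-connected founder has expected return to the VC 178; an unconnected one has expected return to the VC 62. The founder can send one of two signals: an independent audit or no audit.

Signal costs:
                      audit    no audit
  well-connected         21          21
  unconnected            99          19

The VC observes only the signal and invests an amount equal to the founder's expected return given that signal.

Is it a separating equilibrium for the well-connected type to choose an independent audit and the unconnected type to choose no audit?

No

If types separate, audit earns payment 178 and no audit earns 62.
Well-connected: audit gives 178 − 21 = 157; no audit gives 62 − 21 = 41. No deviation. ✓
Unconnected: no audit gives 62 − 19 = 43; audit gives 178 − 99 = 79. Would deviate. ✗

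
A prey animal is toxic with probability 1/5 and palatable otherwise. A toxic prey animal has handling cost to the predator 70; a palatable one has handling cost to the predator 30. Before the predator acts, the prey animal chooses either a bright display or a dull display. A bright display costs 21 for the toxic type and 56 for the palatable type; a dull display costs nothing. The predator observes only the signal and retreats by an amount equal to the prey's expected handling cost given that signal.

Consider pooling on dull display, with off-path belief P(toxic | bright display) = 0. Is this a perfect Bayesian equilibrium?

At the pooled signal (dull display) the predator holds the prior 1/5 and pays 1/5·70 + 4/5·30 = 38. Off-path (bright display) belief 0 gives 0·70 + 1·30 = 30.
Toxic: dull display gives 38 − 0 = 38; bright display gives 30 − 21 = 9. Stays. ✓
Palatable: dull display gives 38 − 0 = 38; bright display gives 30 − 56 = -26. Stays. ✓

Yes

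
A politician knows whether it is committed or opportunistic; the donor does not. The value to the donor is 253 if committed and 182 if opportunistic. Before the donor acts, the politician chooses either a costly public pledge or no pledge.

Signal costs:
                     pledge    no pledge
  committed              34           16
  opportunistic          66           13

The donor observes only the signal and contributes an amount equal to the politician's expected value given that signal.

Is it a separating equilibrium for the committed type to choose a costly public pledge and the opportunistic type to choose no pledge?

Under separation the donor infers type exactly: pledge → committed (pays 253), no pledge → opportunistic (pays 182).
Committed: pledge gives 253 − 34 = 219; no pledge gives 182 − 16 = 166. No deviation. ✓
Opportunistic: no pledge gives 182 − 13 = 169; pledge gives 253 − 66 = 187. Would deviate. ✗

No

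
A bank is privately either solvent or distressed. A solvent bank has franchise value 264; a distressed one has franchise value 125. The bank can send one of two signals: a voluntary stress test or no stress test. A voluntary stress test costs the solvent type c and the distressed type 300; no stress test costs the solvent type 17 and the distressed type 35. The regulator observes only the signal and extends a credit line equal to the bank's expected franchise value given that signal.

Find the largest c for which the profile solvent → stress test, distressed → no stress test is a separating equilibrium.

Under separation: stress test → solvent (pays 264); no stress test → distressed (pays 125).
Distressed: 125 − 35 = 90 ≥ 264 − 300 = -36. Holds regardless of c. ✓
Solvent: 264 − c ≥ 125 − 17, so c ≤ 264 − 108 = 156.

156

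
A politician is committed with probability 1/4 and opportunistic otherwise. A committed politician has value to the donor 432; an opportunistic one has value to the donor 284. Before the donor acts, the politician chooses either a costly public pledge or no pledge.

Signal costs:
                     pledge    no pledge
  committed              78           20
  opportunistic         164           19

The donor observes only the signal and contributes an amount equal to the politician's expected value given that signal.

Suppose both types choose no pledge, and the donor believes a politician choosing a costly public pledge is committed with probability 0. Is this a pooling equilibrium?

On the equilibrium path (no pledge) the donor holds the prior 1/4 and pays 1/4·432 + 3/4·284 = 321. Off-path (pledge) belief 0 gives 0·432 + 1·284 = 284.
Committed: no pledge gives 321 − 20 = 301; pledge gives 284 − 78 = 206. Stays. ✓
Opportunistic: no pledge gives 321 − 19 = 302; pledge gives 284 − 164 = 120. Stays. ✓
Beliefs are Bayes-consistent on-path and both types best-respond.

Yes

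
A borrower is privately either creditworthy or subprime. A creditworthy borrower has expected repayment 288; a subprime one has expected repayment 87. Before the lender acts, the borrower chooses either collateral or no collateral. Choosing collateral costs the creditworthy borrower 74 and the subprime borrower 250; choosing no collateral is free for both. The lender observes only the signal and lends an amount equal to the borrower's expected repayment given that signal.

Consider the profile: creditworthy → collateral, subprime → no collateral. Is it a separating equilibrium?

If types separate, collateral earns payment 288 and no collateral earns 87.
Creditworthy: collateral gives 288 − 74 = 214; no collateral gives 87 − 0 = 87. No deviation. ✓
Subprime: no collateral gives 87 − 0 = 87; collateral gives 288 − 250 = 38. No deviation. ✓
Both incentive constraints hold.

Yes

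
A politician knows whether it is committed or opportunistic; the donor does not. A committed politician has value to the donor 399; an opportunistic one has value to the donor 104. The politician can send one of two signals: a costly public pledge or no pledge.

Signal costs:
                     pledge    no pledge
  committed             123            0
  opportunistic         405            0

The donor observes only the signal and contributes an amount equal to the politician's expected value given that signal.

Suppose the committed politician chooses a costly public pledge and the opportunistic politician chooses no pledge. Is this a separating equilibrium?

Under separation the donor infers type exactly: pledge → committed (pays 399), no pledge → opportunistic (pays 104).
Committed: pledge gives 399 − 123 = 276; no pledge gives 104 − 0 = 104. No deviation. ✓
Opportunistic: no pledge gives 104 − 0 = 104; pledge gives 399 − 405 = -6. No deviation. ✓
Neither type gains from mimicking the other.

Yes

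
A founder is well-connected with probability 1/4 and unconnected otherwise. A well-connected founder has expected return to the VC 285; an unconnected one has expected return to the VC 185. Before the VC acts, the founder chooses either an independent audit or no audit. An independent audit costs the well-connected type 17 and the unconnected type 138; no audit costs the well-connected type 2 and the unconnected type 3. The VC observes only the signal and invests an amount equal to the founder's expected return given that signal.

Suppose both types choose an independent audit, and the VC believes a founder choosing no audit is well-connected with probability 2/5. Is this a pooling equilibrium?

On the equilibrium path (audit) the VC holds the prior 1/4 and pays 1/4·285 + 3/4·185 = 210. Off-path (no audit) belief 2/5 gives 2/5·285 + 3/5·185 = 225.
Well-connected: audit gives 210 − 17 = 193; no audit gives 225 − 2 = 223. Deviates. ✗
Unconnected: audit gives 210 − 138 = 72; no audit gives 225 − 3 = 222. Deviates. ✗

No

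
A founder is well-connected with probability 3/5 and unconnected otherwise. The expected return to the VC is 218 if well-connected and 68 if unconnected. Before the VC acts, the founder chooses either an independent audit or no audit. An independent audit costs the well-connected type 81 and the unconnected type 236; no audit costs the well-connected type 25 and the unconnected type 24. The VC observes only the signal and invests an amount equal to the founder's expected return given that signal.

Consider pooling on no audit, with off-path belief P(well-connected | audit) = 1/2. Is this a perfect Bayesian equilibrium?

Yes

At the pooled signal (no audit) the VC holds the prior 3/5 and pays 3/5·218 + 2/5·68 = 158. Off-path (audit) belief 1/2 gives 1/2·218 + 1/2·68 = 143.
Well-connected: no audit gives 158 − 25 = 133; audit gives 143 − 81 = 62. Stays. ✓
Unconnected: no audit gives 158 − 24 = 134; audit gives 143 − 236 = -93. Stays. ✓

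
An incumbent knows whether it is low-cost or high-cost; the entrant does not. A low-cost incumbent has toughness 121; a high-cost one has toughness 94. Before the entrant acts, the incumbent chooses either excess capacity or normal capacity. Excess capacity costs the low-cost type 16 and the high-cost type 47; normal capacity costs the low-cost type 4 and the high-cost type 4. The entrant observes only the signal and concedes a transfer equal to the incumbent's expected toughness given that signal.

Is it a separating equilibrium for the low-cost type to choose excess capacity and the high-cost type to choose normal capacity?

Yes

If types separate, excess capacity earns payment 121 and normal capacity earns 94.
Low-cost: excess capacity gives 121 − 16 = 105; normal capacity gives 94 − 4 = 90. No deviation. ✓
High-cost: normal capacity gives 94 − 4 = 90; excess capacity gives 121 − 47 = 74. No deviation. ✓
Both incentive constraints hold.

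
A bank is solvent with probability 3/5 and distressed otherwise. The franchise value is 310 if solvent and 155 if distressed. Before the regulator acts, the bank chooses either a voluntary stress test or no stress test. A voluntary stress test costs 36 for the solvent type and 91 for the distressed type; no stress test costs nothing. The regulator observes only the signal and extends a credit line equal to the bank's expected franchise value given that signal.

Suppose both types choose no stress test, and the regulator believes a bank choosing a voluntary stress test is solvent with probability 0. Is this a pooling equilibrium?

Yes

On the equilibrium path (no stress test) the regulator holds the prior 3/5 and pays 3/5·310 + 2/5·155 = 248. Off-path (stress test) belief 0 gives 0·310 + 1·155 = 155.
Solvent: no stress test gives 248 − 0 = 248; stress test gives 155 − 36 = 119. Stays. ✓
Distressed: no stress test gives 248 − 0 = 248; stress test gives 155 − 91 = 64. Stays. ✓
Beliefs are Bayes-consistent on-path and both types best-respond.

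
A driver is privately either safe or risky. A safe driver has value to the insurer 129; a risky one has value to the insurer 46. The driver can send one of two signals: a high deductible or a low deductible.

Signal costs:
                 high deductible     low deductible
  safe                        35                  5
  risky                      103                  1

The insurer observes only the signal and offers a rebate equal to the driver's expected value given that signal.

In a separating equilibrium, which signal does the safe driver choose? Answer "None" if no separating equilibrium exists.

Try safe → high deductible, risky → low deductible:
  Under separation the insurer infers type exactly: high deductible → safe (pays 129), low deductible → risky (pays 46).
  Safe: high deductible gives 129 − 35 = 94; low deductible gives 46 − 5 = 41. No deviation. ✓
  Risky: low deductible gives 46 − 1 = 45; high deductible gives 129 − 103 = 26. No deviation. ✓
Both hold — the safe type sends high deductible.

high deductible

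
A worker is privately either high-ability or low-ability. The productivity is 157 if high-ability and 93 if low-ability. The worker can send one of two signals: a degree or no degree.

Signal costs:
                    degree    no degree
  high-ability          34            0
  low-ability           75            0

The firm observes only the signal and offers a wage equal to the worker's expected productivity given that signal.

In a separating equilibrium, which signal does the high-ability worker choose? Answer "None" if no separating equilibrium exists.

degree

Try high-ability → degree, low-ability → no degree:
  If types separate, degree earns payment 157 and no degree earns 93.
  High-ability: degree gives 157 − 34 = 123; no degree gives 93 − 0 = 93. No deviation. ✓
  Low-ability: no degree gives 93 − 0 = 93; degree gives 157 − 75 = 82. No deviation. ✓
Both hold — the high-ability type sends degree.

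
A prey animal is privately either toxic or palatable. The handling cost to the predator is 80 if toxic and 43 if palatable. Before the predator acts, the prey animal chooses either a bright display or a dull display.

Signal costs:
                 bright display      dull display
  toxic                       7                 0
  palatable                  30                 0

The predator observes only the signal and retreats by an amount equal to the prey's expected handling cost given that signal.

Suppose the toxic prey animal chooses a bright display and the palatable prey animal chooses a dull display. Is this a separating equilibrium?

No

If types separate, bright display earns payment 80 and dull display earns 43.
Toxic: bright display gives 80 − 7 = 73; dull display gives 43 − 0 = 43. No deviation. ✓
Palatable: dull display gives 43 − 0 = 43; bright display gives 80 − 30 = 50. Would deviate. ✗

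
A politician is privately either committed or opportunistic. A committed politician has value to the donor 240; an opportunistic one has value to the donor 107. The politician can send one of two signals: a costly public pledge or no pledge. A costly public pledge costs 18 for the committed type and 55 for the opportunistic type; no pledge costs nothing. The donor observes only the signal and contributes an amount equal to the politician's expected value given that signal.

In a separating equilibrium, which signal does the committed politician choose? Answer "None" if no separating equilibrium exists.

None

Try committed → pledge, opportunistic → no pledge:
  If types separate, pledge earns payment 240 and no pledge earns 107.
  Committed: pledge gives 240 − 18 = 222; no pledge gives 107 − 0 = 107. No deviation. ✓
  Opportunistic: no pledge gives 107 − 0 = 107; pledge gives 240 − 55 = 185. Would deviate. ✗
Try committed → no pledge, opportunistic → pledge:
  If types separate, no pledge earns payment 240 and pledge earns 107.
  Committed: no pledge gives 240 − 0 = 240; pledge gives 107 − 18 = 89. No deviation. ✓
  Opportunistic: pledge gives 107 − 55 = 52; no pledge gives 240 − 0 = 240. Would deviate. ✗
Neither assignment is incentive-compatible.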